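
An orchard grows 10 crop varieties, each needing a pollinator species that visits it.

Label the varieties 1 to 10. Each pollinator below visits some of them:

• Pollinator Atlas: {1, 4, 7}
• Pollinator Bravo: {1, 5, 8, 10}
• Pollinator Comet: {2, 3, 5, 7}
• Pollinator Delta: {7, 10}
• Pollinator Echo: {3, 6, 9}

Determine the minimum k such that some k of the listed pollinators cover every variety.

Take {Atlas, Bravo, Comet, Echo}. Their union is {1, 2, 3, 4, 5, 6, 7, 8, 9, 10}, which is all 10 varieties.
Only Atlas contains 4, so Atlas is forced; the remaining 7 varieties need at least 3 more pollinators (each remaining pollinator adds at most 3) — so at least 4 pollinators are needed, and 4 is optimal.

4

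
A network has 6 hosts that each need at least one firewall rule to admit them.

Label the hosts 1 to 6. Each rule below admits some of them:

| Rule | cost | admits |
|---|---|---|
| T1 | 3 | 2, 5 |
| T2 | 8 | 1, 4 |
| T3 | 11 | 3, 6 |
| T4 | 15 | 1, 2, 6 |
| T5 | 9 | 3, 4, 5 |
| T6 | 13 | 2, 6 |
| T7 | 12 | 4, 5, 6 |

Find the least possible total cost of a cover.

22

T1, T2, T3 together cover every host (T1 ∪ T2 ∪ T3 = {1, 2, 3, 4, 5, 6}); total cost 3 + 8 + 11 = 22.
No covering selection has total cost below 22.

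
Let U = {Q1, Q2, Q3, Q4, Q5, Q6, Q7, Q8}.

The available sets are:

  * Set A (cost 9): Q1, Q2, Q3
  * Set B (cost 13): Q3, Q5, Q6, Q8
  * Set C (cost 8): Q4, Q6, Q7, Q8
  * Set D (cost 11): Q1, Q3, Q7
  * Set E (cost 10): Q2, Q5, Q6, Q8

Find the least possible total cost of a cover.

A, C, E together cover every element (A ∪ C ∪ E = {Q1, Q2, Q3, Q4, Q5, Q6, Q7, Q8}); total cost 9 + 8 + 10 = 27.
No covering selection has total cost below 27.

27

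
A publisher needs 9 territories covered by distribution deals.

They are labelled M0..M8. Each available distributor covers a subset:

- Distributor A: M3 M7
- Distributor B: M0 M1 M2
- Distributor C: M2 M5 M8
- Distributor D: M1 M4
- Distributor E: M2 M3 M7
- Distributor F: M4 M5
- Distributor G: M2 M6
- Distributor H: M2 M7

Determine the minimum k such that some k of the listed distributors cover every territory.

B and C and E and F and G together: B ∪ C ∪ E ∪ F ∪ G = {M0, M1, M2, M3, M4, M5, M6, M7, M8} — every territory is covered.
Only G contains M6, so G is forced; the remaining 7 territories need at least 4 more distributors (each remaining distributor adds at most 2) — so at least 5 distributors are needed, and 5 is optimal.

5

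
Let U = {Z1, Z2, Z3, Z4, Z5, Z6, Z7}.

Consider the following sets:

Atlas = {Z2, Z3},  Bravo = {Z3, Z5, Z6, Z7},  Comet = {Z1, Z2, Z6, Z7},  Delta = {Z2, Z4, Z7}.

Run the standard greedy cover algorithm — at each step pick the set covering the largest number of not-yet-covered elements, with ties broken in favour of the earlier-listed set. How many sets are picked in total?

Greedy: pick Bravo (covers 4 new) → pick Comet (covers 2 new) → pick Delta (covers 1 new). Total picks: 3.

3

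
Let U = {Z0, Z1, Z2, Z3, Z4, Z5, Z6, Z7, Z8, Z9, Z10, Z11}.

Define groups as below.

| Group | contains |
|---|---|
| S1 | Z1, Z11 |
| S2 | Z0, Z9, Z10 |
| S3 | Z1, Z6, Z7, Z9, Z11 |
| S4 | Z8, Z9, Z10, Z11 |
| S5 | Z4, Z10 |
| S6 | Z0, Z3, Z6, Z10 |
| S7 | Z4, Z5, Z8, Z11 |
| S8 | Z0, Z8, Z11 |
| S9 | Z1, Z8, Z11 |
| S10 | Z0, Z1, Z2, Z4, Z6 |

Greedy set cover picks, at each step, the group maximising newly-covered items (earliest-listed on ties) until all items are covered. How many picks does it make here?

Greedy: pick S3 (covers 5 new) → pick S6 (covers 3 new) → pick S7 (covers 3 new) → pick S10 (covers 1 new). Total picks: 4.

4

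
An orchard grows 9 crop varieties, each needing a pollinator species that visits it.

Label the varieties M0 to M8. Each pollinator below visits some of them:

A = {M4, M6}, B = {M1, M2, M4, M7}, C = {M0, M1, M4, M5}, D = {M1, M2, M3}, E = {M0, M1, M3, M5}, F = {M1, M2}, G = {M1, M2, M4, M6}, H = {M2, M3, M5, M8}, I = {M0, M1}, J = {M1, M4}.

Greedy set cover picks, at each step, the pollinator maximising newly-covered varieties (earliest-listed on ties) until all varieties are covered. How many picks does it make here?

4

Greedy: pick B (covers 4 new) → pick E (covers 3 new) → pick A (covers 1 new) → pick H (covers 1 new). Total picks: 4.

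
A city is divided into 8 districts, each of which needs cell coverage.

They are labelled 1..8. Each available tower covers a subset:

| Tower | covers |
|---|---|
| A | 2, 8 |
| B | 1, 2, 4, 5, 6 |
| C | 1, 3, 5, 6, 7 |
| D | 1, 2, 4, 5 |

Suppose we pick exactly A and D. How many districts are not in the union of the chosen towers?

Union of A, D = {1, 2, 4, 5, 8}.
Not covered: 3, 6, 7 — 3 districts.

3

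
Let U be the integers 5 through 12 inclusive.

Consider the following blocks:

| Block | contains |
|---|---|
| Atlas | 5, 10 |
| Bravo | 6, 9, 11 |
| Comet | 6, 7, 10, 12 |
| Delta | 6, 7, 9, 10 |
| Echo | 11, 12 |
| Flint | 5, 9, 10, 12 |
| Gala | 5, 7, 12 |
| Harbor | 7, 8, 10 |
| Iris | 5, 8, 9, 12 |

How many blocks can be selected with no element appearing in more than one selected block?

Echo, Harbor are pairwise disjoint (Echo={11,12}; Harbor={7,8,10}).
Every remaining block overlaps one of these, and no 3 of the listed blocks are pairwise disjoint, so 2 is the maximum.

2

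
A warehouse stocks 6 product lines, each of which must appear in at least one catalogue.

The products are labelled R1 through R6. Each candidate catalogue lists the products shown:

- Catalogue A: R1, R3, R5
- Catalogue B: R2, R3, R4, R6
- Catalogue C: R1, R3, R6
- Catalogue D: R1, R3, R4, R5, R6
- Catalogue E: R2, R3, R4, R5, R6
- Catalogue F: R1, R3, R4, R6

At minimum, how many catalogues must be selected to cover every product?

Take {E, F}. Their union is {R1, R2, R3, R4, R5, R6}, which is all 6 products.
No single catalogue has all 6 products (the largest, D, has 5), so 2 is optimal.

2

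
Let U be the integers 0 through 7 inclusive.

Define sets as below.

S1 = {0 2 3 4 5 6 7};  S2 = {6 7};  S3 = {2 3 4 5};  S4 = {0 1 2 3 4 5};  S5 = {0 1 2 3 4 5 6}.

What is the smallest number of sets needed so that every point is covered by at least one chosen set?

2

Take {S1, S5}. Their union is {0, 1, 2, 3, 4, 5, 6, 7}, which is all 8 points.
No single set has all 8 points (the largest, S1, has 7), so 2 is optimal.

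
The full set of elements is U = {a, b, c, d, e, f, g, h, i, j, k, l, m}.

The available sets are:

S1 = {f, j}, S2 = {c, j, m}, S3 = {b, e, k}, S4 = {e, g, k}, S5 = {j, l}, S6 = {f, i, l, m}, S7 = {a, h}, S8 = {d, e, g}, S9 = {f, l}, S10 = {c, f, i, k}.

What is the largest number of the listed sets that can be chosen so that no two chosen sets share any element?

4

S2, S3, S7, S9 are pairwise disjoint (S2={c,j,m}; S3={b,e,k}; S7={a,h}; S9={f,l}).
Every remaining set overlaps one of these, and no 5 of the listed sets are pairwise disjoint, so 4 is the maximum.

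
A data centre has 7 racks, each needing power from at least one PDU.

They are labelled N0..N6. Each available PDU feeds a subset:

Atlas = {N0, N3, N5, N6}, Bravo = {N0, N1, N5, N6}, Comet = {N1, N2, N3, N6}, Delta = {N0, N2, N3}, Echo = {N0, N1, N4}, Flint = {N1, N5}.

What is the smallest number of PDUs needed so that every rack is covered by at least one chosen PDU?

Atlas and Comet and Echo together: Atlas ∪ Comet ∪ Echo = {N0, N1, N2, N3, N4, N5, N6} — every rack is covered.
Only Echo contains N4, so Echo is forced; the remaining 4 racks need at least 2 more PDUs (each remaining PDU adds at most 3) — so at least 3 PDUs are needed, and 3 is optimal.

3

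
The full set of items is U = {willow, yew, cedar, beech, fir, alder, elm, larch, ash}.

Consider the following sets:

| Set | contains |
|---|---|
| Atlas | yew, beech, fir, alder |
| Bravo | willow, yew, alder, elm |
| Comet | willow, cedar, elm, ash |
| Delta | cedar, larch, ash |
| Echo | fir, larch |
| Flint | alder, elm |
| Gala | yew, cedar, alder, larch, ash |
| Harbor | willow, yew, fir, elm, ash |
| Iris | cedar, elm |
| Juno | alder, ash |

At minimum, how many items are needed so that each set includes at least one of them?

H = {fir, elm, ash} meets every set (each contains at least one member of H), and |H| = 3.
The sets Echo, Iris, Juno are pairwise disjoint, so any hitting set needs a separate item for each — at least 3. Hence 3 is optimal.

3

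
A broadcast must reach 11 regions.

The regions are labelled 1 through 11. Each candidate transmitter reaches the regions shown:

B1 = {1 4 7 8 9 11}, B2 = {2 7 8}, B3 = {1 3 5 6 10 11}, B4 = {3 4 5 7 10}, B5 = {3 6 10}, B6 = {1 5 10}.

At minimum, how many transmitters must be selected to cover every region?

3

B1 and B2 and B3 together: B1 ∪ B2 ∪ B3 = {1, 2, 3, 4, 5, 6, 7, 8, 9, 10, 11} — every region is covered.
Only B2 contains 2, so B2 is forced; the remaining 8 regions need at least 2 more transmitters (each remaining transmitter adds at most 6) — so at least 3 transmitters are needed, and 3 is optimal.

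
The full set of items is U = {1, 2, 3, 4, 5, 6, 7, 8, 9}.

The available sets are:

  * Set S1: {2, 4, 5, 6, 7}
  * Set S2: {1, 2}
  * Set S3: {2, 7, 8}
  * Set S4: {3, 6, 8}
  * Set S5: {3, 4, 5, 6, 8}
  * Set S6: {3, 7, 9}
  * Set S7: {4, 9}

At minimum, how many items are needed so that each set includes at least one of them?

Take H = {2, 8, 9}. Each listed set contains at least one of these, so H is a hitting set of size 3.
The sets S2, S4, S7 are pairwise disjoint, so any hitting set needs a separate item for each — at least 3. Hence 3 is optimal.

3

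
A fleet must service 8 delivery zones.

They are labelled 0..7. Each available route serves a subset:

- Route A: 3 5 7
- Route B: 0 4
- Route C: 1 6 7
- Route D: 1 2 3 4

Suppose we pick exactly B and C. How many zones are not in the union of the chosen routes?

Union of B, C = {0, 1, 4, 6, 7}.
Not covered: 2, 3, 5 — 3 zones.

3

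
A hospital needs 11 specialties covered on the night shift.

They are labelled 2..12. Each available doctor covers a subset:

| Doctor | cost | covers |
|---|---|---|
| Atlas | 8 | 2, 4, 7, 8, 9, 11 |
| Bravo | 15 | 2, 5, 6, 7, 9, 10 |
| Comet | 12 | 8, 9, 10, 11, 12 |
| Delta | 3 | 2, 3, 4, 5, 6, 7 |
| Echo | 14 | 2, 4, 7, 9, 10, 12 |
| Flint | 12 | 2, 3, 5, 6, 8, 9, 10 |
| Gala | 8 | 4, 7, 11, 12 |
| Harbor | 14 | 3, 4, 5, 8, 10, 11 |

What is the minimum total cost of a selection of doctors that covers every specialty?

Comet, Delta together cover every specialty (Comet ∪ Delta = {2, 3, 4, 5, 6, 7, 8, 9, 10, 11, 12}); total cost 12 + 3 = 15.
No covering selection has total cost below 15.

15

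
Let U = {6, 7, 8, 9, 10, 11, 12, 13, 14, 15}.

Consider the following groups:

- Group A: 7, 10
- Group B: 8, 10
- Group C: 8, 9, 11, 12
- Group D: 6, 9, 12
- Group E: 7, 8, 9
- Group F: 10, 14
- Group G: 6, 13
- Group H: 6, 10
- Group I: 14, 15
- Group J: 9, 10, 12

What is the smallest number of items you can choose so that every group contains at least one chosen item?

4

Take T = {6, 9, 10, 15}. Each listed group contains at least one of these, so T is a hitting set of size 4.
The groups A, C, G, I are pairwise disjoint, so any hitting set needs a separate item for each — at least 4. Hence 4 is optimal.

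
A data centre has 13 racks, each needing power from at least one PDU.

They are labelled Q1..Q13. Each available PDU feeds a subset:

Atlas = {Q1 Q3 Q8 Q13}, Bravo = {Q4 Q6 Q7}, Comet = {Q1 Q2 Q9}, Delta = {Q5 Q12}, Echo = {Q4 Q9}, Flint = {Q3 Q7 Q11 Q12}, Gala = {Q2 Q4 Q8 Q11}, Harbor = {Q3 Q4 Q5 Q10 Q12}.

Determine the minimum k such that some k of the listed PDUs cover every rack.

5

Atlas and Bravo and Echo and Gala and Harbor together: Atlas ∪ Bravo ∪ Echo ∪ Gala ∪ Harbor = {Q1, Q2, Q3, Q4, Q5, Q6, Q7, Q8, Q9, Q10, Q11, Q12, Q13} — every rack is covered.
No 4 of the 8 PDUs cover everything (all 70 combinations miss at least one rack), so 5 is optimal.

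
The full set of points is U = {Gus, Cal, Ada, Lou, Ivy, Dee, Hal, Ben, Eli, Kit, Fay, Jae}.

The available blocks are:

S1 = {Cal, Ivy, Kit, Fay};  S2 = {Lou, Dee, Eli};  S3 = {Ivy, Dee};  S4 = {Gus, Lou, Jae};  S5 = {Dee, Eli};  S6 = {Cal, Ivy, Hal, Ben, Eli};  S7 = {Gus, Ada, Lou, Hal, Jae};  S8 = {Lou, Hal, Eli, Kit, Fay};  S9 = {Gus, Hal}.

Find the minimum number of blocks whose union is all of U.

Take {S5, S6, S7, S8}. Their union is {Gus, Cal, Ada, Lou, Ivy, Dee, Hal, Ben, Eli, Kit, Fay, Jae}, which is all 12 points.
No 3 of the 9 blocks cover everything (all 84 combinations miss at least one point), so 4 is optimal.

4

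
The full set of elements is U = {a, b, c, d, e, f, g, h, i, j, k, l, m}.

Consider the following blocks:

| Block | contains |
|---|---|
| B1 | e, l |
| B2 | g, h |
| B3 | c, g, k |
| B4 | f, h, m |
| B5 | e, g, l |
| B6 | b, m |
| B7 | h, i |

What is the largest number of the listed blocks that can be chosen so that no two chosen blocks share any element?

4

B1, B3, B6, B7 are pairwise disjoint (B1={e,l}; B3={c,g,k}; B6={b,m}; B7={h,i}).
Every remaining block overlaps one of these, and no 5 of the listed blocks are pairwise disjoint, so 4 is the maximum.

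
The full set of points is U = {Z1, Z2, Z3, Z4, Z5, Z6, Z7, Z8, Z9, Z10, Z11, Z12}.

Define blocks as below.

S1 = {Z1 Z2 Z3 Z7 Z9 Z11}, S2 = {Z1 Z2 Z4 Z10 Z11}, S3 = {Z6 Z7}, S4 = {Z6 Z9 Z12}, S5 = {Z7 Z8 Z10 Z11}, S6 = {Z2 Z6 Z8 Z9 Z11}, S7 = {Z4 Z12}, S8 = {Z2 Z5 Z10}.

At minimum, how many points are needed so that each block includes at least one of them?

H = {Z2, Z7, Z12} meets every block (each contains at least one member of H), and |H| = 3.
The blocks S3, S7, S8 are pairwise disjoint, so any hitting set needs a separate point for each — at least 3. Hence 3 is optimal.

3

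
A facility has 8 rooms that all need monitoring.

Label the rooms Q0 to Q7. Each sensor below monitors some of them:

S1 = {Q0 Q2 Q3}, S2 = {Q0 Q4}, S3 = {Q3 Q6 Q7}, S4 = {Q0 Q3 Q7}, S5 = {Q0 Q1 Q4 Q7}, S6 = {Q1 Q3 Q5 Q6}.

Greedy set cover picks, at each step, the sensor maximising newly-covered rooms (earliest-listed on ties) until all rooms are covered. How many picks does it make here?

3

Greedy: pick S5 (covers 4 new) → pick S6 (covers 3 new) → pick S1 (covers 1 new). Total picks: 3.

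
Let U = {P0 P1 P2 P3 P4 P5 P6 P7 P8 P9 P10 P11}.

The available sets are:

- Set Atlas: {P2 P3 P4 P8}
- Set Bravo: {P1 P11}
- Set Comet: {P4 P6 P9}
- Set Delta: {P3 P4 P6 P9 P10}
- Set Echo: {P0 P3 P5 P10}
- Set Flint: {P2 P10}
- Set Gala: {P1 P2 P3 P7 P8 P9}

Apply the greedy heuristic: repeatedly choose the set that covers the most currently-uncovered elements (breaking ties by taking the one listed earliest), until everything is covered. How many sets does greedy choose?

4

Greedy: pick Gala (covers 6 new) → pick Delta (covers 3 new) → pick Echo (covers 2 new) → pick Bravo (covers 1 new). Total picks: 4.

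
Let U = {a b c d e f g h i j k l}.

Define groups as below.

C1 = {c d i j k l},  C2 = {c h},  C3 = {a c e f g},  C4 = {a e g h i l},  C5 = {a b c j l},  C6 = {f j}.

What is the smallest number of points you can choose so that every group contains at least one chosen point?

3

The 3 points {a, c, j} hit every group.
No choice of 2 points meets every group, so 3 is the minimum.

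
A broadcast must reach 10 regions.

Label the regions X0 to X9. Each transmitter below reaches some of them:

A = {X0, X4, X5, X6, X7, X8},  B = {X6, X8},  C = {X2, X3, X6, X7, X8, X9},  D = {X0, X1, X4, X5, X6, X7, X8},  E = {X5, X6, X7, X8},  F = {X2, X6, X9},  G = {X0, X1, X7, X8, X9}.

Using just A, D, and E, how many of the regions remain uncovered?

Union of A, D, E = {X0, X1, X4, X5, X6, X7, X8}.
Not covered: X2, X3, X9 — 3 regions.

3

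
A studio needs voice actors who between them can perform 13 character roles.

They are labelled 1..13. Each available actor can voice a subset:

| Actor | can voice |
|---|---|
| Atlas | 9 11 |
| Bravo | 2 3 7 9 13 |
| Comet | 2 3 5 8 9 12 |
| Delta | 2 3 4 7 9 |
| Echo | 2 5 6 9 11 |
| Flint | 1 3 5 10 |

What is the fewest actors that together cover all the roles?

Take {Bravo, Comet, Delta, Echo, Flint}. Their union is {1, 2, 3, 4, 5, 6, 7, 8, 9, 10, 11, 12, 13}, which is all 13 roles.
Only Comet contains 8, so Comet is forced; the remaining 7 roles need at least 4 more actors (each remaining actor adds at most 2) — so at least 5 actors are needed, and 5 is optimal.

5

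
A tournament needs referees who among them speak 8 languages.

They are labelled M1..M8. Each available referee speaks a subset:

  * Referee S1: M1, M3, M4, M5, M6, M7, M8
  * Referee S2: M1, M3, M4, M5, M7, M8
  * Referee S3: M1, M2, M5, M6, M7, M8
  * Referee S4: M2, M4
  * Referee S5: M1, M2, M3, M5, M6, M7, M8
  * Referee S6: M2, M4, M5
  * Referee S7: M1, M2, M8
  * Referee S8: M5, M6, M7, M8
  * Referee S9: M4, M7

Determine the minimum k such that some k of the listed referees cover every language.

S1 and S4 together: S1 ∪ S4 = {M1, M2, M3, M4, M5, M6, M7, M8} — every language is covered.
No single referee has all 8 languages (the largest, S1, has 7), so 2 is optimal.

2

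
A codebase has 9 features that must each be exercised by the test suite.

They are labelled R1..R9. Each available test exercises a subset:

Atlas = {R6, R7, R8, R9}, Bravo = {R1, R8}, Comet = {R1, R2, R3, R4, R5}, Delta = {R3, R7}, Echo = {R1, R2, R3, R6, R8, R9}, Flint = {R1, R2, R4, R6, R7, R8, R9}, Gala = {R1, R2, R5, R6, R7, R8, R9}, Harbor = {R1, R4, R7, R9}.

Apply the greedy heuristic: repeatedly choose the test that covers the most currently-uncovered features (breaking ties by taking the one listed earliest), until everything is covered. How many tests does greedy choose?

2

Greedy: pick Flint (covers 7 new) → pick Comet (covers 2 new). Total picks: 2.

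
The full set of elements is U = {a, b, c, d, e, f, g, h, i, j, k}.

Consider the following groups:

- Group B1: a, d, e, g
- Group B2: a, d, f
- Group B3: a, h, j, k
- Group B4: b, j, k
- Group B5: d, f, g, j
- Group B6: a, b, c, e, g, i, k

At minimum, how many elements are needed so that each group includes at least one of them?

2

The 2 elements {a, j} hit every group.
The groups B1, B4 are pairwise disjoint, so any hitting set needs a separate element for each — at least 2. Hence 2 is optimal.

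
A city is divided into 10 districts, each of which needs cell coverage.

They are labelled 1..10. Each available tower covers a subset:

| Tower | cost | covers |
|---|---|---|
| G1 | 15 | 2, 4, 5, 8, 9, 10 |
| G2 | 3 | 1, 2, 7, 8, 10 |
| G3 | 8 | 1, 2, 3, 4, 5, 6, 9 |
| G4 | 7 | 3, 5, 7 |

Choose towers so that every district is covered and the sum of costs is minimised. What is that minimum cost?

G2, G3 together cover every district (G2 ∪ G3 = {1, 2, 3, 4, 5, 6, 7, 8, 9, 10}); total cost 3 + 8 = 11.
No covering selection has total cost below 11.

11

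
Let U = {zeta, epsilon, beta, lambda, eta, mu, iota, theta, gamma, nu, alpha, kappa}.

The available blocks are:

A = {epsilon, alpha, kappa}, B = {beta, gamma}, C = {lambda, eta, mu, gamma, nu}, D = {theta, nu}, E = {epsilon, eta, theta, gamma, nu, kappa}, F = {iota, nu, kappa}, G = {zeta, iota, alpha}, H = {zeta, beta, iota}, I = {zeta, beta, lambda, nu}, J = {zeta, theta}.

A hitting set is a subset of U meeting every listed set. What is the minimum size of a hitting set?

The 4 elements {zeta, epsilon, beta, nu} hit every block.
No choice of 3 elements meets every block, so 4 is the minimum.

4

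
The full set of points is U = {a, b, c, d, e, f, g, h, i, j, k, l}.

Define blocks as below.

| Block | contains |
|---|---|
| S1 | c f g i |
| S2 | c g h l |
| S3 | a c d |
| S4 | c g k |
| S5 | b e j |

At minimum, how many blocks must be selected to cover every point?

5

S1 and S2 and S3 and S4 and S5 together: S1 ∪ S2 ∪ S3 ∪ S4 ∪ S5 = {a, b, c, d, e, f, g, h, i, j, k, l} — every point is covered.
No 4 of the 5 blocks cover everything (all 5 combinations miss at least one point), so 5 is optimal.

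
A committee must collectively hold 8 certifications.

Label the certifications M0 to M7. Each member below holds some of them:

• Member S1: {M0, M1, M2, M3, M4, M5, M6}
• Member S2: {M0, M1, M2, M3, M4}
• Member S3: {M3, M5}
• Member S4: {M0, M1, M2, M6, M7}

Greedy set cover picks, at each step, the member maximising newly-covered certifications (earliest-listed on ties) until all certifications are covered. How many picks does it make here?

Greedy: pick S1 (covers 7 new) → pick S4 (covers 1 new). Total picks: 2.

2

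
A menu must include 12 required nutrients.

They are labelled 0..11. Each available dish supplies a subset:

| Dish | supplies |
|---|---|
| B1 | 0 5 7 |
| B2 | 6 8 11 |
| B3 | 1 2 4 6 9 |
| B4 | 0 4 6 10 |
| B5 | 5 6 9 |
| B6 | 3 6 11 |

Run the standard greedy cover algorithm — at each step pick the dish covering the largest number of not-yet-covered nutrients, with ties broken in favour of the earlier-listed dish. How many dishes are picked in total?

5

Greedy: pick B3 (covers 5 new) → pick B1 (covers 3 new) → pick B2 (covers 2 new) → pick B4 (covers 1 new) → pick B6 (covers 1 new). Total picks: 5.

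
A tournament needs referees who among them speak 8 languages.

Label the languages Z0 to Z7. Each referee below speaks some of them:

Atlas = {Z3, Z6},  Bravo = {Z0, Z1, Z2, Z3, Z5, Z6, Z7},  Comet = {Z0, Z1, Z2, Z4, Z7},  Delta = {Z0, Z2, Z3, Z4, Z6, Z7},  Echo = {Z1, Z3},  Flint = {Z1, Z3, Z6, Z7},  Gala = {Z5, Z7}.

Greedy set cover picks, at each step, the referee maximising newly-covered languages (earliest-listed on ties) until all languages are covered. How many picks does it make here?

2

Greedy: pick Bravo (covers 7 new) → pick Comet (covers 1 new). Total picks: 2.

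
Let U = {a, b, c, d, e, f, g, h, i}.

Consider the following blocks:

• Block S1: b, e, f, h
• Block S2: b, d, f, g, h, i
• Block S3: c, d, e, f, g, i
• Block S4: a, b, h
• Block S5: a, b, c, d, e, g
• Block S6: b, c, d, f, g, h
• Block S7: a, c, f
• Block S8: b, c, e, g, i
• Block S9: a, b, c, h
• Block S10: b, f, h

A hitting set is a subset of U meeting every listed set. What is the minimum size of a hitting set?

Take T = {b, f}. Each listed block contains at least one of these, so T is a hitting set of size 2.
The blocks S3, S4 are pairwise disjoint, so any hitting set needs a separate item for each — at least 2. Hence 2 is optimal.

2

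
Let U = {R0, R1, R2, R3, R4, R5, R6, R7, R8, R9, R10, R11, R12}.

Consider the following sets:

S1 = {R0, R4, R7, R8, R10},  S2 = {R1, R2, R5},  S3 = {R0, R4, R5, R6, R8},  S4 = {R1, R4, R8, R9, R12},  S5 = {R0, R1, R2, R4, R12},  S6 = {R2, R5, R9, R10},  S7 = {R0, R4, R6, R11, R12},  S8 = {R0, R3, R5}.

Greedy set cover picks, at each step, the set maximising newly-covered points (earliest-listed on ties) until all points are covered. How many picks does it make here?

5

Greedy: pick S1 (covers 5 new) → pick S2 (covers 3 new) → pick S7 (covers 3 new) → pick S4 (covers 1 new) → pick S8 (covers 1 new). Total picks: 5.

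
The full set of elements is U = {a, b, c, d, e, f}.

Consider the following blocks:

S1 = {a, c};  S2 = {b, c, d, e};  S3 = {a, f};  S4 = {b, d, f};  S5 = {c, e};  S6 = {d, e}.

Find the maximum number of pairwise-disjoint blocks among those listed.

2

S3, S5 are pairwise disjoint (S3={a,f}; S5={c,e}).
Every remaining block overlaps one of these, and no 3 of the listed blocks are pairwise disjoint, so 2 is the maximum.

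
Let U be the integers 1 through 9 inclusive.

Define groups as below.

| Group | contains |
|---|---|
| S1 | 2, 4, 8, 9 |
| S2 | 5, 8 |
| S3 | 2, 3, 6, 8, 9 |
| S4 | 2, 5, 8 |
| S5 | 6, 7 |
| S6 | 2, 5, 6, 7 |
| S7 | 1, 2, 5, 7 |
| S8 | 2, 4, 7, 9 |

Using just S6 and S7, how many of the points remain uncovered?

4

Union of S6, S7 = {1, 2, 5, 6, 7}.
Not covered: 3, 4, 8, 9 — 4 points.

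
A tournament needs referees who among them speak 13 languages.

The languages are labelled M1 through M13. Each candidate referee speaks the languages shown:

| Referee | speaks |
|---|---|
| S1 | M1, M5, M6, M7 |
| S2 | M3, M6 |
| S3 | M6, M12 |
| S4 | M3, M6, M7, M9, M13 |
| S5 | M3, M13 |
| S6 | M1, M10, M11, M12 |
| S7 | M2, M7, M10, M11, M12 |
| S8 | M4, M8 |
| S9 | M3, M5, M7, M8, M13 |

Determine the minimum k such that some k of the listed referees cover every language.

Take {S1, S4, S7, S8}. Their union is {M1, M2, M3, M4, M5, M6, M7, M8, M9, M10, M11, M12, M13}, which is all 13 languages.
Only S8 contains M4, so S8 is forced; the remaining 11 languages need at least 3 more referees (each remaining referee adds at most 5) — so at least 4 referees are needed, and 4 is optimal.

4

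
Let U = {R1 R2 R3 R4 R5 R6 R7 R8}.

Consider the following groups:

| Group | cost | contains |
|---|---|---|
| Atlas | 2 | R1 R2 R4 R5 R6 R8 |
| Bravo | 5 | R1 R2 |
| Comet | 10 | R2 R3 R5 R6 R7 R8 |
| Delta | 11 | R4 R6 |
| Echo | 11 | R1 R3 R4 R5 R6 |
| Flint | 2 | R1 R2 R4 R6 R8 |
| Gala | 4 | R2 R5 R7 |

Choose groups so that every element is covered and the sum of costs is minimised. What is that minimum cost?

Comet, Flint together cover every element (Comet ∪ Flint = {R1, R2, R3, R4, R5, R6, R7, R8}); total cost 10 + 2 = 12.
The greedy pick Atlas, Gala, Comet costs 16; no covering selection beats 12.

12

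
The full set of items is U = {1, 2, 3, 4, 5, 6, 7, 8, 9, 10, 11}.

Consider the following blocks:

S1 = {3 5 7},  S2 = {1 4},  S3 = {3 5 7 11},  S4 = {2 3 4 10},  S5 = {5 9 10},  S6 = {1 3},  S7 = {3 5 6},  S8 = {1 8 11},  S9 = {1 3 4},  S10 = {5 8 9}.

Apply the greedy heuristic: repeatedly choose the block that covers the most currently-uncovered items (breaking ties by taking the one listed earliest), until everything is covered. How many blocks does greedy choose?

5

Greedy: pick S3 (covers 4 new) → pick S4 (covers 3 new) → pick S8 (covers 2 new) → pick S5 (covers 1 new) → pick S7 (covers 1 new). Total picks: 5.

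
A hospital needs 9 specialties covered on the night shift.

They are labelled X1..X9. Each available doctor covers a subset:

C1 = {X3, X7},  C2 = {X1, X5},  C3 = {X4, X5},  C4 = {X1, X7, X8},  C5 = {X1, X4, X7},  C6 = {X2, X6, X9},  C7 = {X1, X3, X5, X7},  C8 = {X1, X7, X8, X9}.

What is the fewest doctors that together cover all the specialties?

C1 and C3 and C4 and C6 together: C1 ∪ C3 ∪ C4 ∪ C6 = {X1, X2, X3, X4, X5, X6, X7, X8, X9} — every specialty is covered.
No 3 of the 8 doctors cover everything (all 56 combinations miss at least one specialty), so 4 is optimal.

4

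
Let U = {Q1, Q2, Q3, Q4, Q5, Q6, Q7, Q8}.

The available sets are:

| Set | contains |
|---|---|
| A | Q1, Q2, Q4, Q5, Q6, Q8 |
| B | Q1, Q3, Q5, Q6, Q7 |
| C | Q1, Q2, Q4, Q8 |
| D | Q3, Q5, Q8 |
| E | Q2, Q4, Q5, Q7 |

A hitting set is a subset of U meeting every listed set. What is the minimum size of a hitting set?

Take H = {Q7, Q8}. Each listed set contains at least one of these, so H is a hitting set of size 2.
No single item lies in every set, so at least 2 are needed and 2 is optimal.

2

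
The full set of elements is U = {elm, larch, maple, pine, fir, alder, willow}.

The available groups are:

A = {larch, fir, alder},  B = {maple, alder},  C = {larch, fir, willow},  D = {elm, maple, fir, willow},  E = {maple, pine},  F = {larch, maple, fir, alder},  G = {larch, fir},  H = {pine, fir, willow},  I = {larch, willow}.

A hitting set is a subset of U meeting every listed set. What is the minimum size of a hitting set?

3

The 3 elements {maple, fir, willow} hit every group.
No choice of 2 elements meets every group, so 3 is the minimum.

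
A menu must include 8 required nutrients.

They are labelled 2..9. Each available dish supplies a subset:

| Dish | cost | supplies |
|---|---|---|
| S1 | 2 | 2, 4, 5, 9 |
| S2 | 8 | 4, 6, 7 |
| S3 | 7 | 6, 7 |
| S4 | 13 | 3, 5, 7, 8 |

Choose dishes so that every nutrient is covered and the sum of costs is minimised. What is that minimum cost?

22

S1, S3, S4 together cover every nutrient (S1 ∪ S3 ∪ S4 = {2, 3, 4, 5, 6, 7, 8, 9}); total cost 2 + 7 + 13 = 22.
No covering selection has total cost below 22.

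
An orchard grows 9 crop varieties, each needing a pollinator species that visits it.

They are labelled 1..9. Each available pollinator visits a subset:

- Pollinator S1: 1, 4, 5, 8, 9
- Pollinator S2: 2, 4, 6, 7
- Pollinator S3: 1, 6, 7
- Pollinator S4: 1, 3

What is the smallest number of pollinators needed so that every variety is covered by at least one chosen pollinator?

3

Take {S1, S2, S4}. Their union is {1, 2, 3, 4, 5, 6, 7, 8, 9}, which is all 9 varieties.
Only S2 contains 2, so S2 is forced; the remaining 5 varieties need at least 2 more pollinators (each remaining pollinator adds at most 4) — so at least 3 pollinators are needed, and 3 is optimal.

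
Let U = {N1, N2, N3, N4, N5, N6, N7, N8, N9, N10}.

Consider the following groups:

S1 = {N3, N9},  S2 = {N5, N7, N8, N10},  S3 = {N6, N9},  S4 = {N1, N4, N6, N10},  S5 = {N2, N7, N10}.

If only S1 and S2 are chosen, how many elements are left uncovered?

4

Union of S1, S2 = {N3, N5, N7, N8, N9, N10}.
Not covered: N1, N2, N4, N6 — 4 elements.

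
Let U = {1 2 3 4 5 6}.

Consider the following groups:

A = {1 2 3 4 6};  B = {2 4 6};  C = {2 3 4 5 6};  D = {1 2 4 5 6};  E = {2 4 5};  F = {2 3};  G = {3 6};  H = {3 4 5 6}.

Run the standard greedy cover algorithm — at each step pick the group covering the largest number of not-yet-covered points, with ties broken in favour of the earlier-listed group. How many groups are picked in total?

2

Greedy: pick A (covers 5 new) → pick C (covers 1 new). Total picks: 2.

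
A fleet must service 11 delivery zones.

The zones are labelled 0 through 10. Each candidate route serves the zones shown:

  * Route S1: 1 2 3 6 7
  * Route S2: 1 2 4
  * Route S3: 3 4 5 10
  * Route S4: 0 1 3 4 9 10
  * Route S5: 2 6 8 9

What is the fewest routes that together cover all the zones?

S1 and S3 and S4 and S5 together: S1 ∪ S3 ∪ S4 ∪ S5 = {0, 1, 2, 3, 4, 5, 6, 7, 8, 9, 10} — every zone is covered.
No 3 of the 5 routes cover everything (all 10 combinations miss at least one zone), so 4 is optimal.

4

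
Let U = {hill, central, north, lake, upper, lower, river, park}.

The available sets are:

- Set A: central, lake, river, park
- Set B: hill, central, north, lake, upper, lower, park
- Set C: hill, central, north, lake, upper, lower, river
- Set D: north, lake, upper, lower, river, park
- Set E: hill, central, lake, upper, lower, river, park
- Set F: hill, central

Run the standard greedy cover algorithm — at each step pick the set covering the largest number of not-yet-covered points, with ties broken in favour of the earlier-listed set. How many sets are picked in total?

2

Greedy: pick B (covers 7 new) → pick A (covers 1 new). Total picks: 2.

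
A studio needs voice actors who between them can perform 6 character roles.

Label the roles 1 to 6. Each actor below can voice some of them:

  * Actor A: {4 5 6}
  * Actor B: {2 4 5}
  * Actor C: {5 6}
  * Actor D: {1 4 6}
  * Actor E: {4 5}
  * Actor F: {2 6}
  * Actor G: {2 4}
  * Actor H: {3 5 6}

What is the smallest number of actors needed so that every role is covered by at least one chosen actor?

3

D and F and H together: D ∪ F ∪ H = {1, 2, 3, 4, 5, 6} — every role is covered.
Only D contains 1, so D is forced; the remaining 3 roles need at least 2 more actors (each remaining actor adds at most 2) — so at least 3 actors are needed, and 3 is optimal.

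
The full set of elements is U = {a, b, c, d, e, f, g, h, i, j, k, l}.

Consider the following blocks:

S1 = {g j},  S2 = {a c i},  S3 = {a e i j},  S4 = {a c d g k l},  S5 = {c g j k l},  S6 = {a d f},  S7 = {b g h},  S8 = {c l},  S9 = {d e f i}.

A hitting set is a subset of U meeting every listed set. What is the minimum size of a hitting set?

T = {d, g, i, l} meets every block (each contains at least one member of T), and |T| = 4.
No choice of 3 elements meets every block, so 4 is the minimum.

4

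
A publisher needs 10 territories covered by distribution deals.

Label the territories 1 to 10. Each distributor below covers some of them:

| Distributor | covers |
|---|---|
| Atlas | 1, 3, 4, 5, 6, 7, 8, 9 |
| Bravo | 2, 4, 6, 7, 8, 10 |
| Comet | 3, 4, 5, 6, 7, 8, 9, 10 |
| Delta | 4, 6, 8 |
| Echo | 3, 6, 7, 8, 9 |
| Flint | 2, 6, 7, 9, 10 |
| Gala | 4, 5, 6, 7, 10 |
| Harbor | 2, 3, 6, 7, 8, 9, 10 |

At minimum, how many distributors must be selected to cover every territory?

2

Atlas and Flint together: Atlas ∪ Flint = {1, 2, 3, 4, 5, 6, 7, 8, 9, 10} — every territory is covered.
No single distributor has all 10 territories (the largest, Atlas, has 8), so 2 is optimal.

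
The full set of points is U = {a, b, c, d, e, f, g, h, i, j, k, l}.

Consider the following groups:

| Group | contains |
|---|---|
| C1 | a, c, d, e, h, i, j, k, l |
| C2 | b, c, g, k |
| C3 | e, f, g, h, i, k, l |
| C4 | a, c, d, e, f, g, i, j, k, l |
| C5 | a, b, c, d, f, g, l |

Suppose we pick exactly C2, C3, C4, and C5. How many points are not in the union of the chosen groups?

0

Union of C2, C3, C4, C5 = {a, b, c, d, e, f, g, h, i, j, k, l} — that's every point, so 0 are uncovered.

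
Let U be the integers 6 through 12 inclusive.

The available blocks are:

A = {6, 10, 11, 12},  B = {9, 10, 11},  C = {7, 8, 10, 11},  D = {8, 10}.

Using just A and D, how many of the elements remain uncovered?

Union of A, D = {6, 8, 10, 11, 12}.
Not covered: 7, 9 — 2 elements.

2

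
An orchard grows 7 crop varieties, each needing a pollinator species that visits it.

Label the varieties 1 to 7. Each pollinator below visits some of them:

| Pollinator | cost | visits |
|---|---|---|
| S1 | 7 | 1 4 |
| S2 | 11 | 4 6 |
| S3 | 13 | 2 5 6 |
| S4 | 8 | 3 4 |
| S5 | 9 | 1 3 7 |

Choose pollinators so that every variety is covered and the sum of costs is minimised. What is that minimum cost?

S1, S3, S5 together cover every variety (S1 ∪ S3 ∪ S5 = {1, 2, 3, 4, 5, 6, 7}); total cost 7 + 13 + 9 = 29.
No covering selection has total cost below 29.

29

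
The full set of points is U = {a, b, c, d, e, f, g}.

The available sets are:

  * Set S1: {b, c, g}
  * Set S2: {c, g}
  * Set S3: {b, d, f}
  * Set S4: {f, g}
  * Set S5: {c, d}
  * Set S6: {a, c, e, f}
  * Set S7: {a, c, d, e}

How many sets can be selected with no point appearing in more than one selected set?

2

S2, S3 are pairwise disjoint (S2={c,g}; S3={b,d,f}).
Every remaining set overlaps one of these, and no 3 of the listed sets are pairwise disjoint, so 2 is the maximum.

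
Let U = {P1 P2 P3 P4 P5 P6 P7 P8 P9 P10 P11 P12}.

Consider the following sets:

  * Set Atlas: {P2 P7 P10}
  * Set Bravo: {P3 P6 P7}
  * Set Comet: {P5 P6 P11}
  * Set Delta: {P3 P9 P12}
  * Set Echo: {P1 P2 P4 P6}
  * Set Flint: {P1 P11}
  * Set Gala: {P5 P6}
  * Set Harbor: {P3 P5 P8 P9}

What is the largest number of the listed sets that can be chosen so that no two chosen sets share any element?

Atlas, Delta, Flint, Gala are pairwise disjoint (Atlas={P2,P7,P10}; Delta={P3,P9,P12}; Flint={P1,P11}; Gala={P5,P6}).
Every remaining set overlaps one of these, and no 5 of the listed sets are pairwise disjoint, so 4 is the maximum.

4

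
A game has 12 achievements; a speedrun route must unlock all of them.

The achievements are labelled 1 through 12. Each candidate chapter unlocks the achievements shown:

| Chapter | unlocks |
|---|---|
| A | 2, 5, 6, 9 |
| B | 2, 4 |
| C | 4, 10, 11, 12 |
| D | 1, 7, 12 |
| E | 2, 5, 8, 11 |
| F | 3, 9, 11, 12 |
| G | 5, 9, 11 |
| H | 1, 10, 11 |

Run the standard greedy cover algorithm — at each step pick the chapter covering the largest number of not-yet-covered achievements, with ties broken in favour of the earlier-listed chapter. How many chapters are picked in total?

5

Greedy: pick A (covers 4 new) → pick C (covers 4 new) → pick D (covers 2 new) → pick E (covers 1 new) → pick F (covers 1 new). Total picks: 5.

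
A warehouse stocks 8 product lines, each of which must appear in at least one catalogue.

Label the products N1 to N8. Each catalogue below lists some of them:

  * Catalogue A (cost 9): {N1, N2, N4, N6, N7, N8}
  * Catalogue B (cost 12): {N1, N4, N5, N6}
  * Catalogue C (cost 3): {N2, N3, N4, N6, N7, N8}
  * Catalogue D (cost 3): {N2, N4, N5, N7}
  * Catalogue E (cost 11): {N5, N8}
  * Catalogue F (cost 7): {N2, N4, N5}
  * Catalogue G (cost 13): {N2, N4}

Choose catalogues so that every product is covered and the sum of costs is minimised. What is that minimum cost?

B, C together cover every product (B ∪ C = {N1, N2, N3, N4, N5, N6, N7, N8}); total cost 12 + 3 = 15.
No covering selection has total cost below 15.

15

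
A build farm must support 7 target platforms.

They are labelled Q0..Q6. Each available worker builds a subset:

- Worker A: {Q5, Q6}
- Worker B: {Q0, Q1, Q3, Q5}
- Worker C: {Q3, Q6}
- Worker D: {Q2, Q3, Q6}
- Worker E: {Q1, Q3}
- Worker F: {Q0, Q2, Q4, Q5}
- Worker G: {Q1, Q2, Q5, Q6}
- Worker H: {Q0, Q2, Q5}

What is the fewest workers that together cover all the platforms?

Take {B, F, G}. Their union is {Q0, Q1, Q2, Q3, Q4, Q5, Q6}, which is all 7 platforms.
Only F contains Q4, so F is forced; the remaining 3 platforms need at least 2 more workers (each remaining worker adds at most 2) — so at least 3 workers are needed, and 3 is optimal.

3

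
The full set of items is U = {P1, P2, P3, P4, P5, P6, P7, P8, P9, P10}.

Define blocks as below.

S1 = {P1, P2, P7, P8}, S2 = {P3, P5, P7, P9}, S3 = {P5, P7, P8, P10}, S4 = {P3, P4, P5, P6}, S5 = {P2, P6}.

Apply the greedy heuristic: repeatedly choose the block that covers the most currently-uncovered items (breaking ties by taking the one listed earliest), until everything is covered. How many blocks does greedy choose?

Greedy: pick S1 (covers 4 new) → pick S4 (covers 4 new) → pick S2 (covers 1 new) → pick S3 (covers 1 new). Total picks: 4.

4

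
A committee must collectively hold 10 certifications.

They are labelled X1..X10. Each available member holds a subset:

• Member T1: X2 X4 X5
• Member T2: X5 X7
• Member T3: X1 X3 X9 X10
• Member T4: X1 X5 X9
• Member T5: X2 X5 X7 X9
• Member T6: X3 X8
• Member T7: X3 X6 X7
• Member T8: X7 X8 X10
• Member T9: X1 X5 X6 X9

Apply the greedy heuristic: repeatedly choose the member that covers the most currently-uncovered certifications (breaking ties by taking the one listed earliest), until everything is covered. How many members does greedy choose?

Greedy: pick T3 (covers 4 new) → pick T1 (covers 3 new) → pick T7 (covers 2 new) → pick T6 (covers 1 new). Total picks: 4.

4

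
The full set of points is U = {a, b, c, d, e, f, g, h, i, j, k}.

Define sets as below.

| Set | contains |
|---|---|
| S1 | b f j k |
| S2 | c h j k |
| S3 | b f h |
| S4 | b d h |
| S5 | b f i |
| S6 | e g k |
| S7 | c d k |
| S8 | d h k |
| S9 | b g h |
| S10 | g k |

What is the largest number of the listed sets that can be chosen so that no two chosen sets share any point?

S3, S7 are pairwise disjoint (S3={b,f,h}; S7={c,d,k}).
Every remaining set overlaps one of these, and no 3 of the listed sets are pairwise disjoint, so 2 is the maximum.

2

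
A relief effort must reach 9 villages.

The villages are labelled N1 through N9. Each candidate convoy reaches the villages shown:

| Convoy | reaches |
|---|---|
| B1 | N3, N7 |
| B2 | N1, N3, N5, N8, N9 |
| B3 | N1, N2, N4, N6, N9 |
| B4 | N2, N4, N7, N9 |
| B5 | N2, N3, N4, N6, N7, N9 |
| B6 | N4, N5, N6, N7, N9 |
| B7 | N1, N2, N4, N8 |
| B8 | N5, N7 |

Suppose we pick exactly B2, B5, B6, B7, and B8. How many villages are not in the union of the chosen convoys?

Union of B2, B5, B6, B7, B8 = {N1, N2, N3, N4, N5, N6, N7, N8, N9} — that's every village, so 0 are uncovered.

0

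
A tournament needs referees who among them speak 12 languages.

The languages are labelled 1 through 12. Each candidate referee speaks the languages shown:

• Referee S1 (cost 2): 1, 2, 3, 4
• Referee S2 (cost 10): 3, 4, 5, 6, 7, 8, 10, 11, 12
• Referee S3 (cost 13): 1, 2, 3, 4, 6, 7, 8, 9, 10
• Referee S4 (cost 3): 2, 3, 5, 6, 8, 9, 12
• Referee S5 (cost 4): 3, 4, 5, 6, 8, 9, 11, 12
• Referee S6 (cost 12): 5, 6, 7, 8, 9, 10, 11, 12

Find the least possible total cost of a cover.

14

S1, S6 together cover every language (S1 ∪ S6 = {1, 2, 3, 4, 5, 6, 7, 8, 9, 10, 11, 12}); total cost 2 + 12 = 14.
The greedy pick S4, S1, S2 costs 15; no covering selection beats 14.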